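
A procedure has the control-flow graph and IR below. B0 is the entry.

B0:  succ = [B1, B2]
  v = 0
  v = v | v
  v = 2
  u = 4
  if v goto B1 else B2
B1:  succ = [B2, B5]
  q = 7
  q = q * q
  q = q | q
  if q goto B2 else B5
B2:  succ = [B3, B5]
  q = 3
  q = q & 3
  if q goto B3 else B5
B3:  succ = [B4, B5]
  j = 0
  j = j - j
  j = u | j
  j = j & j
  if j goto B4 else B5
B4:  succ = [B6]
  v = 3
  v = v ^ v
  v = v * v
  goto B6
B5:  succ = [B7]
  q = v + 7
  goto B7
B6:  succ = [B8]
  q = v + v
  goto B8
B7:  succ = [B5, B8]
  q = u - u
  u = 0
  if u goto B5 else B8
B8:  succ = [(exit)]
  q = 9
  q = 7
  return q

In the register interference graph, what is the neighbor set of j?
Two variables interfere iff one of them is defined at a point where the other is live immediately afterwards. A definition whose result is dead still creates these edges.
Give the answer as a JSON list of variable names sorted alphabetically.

Answer: ["u", "v"]

Analysis:
def/use:
  B0 def {u,v} use ∅
  B1 def {q} use ∅
  B2 def {q} use ∅
  B3 def {j} use {u}
  B4 def {v} use ∅
  B5 def {q} use {v}
  B6 def {q} use {v}
  B7 def {q,u} use {u}
  B8 def {q} use ∅

Backward fixpoint:
  live B0: ∅→{u,v}
  live B1: {u,v}→{u,v}
  live B2: {u,v}→{u,v}
  live B3: {u,v}→{u,v}
  live B4: ∅→{v}
  live B5: {u,v}→{u,v}
  live B6: {v}→∅
  live B7: {u,v}→{u,v}
  live B8: ∅→∅

Conflict graph:
  j — {u,v}
  q — {u,v}
  u — {j,q,v}
  v — {j,q,u}

N(j) = ["u", "v"]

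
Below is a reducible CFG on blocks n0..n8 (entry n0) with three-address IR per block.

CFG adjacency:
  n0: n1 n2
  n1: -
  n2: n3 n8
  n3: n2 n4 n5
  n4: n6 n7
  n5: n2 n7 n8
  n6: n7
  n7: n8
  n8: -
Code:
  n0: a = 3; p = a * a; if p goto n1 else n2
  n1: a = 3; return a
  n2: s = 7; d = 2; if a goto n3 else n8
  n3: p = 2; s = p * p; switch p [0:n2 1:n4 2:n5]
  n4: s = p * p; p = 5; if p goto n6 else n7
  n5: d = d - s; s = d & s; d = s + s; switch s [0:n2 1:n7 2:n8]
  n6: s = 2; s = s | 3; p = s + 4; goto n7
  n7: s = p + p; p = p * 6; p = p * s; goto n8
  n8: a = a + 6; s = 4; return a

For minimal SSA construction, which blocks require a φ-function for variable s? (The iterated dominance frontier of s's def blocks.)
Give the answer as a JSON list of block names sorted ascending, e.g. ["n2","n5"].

idom tree: n1←n0 n2←n0 n3←n2 n4←n3 n5←n3 n6←n4 n7←n3 n8←n2
Join-block Dom:
  n2: preds {n0,n3,n5}: {n0} ∩ {n0,n2,n3} ∩ {n0,n2,n3,n5} = {n0}; idom=n0
  n7: preds {n4,n5,n6}: {n0,n2,n3,n4} ∩ {n0,n2,n3,n5} ∩ {n0,n2,n3,n4,n6} = {n0,n2,n3}; idom=n3
  n8: preds {n2,n5,n7}: {n0,n2} ∩ {n0,n2,n3,n5} ∩ {n0,n2,n3,n7} = {n0,n2}; idom=n2

DF derivation:
  join n2 pred n0: · stop@n0
  join n2 pred n3: n3→n2 stop@n0
  join n2 pred n5: n5→n3→n2 stop@n0
  join n7 pred n4: n4 stop@n3
  join n7 pred n5: n5 stop@n3
  join n7 pred n6: n6→n4 stop@n3
  join n8 pred n2: · stop@n2
  join n8 pred n5: n5→n3 stop@n2
  join n8 pred n7: n7→n3 stop@n2
  DF(n0)=∅
  DF(n1)=∅
  DF(n2)={n2}
  DF(n3)={n2,n8}
  DF(n4)={n7}
  DF(n5)={n2,n7,n8}
  DF(n6)={n7}
  DF(n7)={n8}
  DF(n8)=∅

φ for s: defs {n2,n3,n4,n5,n6,n7,n8}
  DF⁺ = {n2,n7,n8}

Answer: ["n2", "n7", "n8"]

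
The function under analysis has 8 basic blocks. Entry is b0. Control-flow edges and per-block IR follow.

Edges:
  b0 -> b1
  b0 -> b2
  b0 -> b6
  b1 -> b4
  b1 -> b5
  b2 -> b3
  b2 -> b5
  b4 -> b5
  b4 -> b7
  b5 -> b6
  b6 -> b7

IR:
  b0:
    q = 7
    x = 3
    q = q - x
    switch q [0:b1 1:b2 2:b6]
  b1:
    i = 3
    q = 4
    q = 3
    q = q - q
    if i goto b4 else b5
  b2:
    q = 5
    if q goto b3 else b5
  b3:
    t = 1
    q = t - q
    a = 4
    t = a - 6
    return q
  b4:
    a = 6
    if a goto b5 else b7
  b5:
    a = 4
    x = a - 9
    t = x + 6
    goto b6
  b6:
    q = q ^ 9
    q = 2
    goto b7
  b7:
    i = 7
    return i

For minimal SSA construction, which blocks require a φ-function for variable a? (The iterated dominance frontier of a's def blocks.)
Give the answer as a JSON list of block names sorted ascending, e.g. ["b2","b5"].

idom tree: b1←b0 b2←b0 b3←b2 b4←b1 b5←b0 b6←b0 b7←b0
Dom∩ at merges:
  b5: preds {b1,b2,b4}: {b0,b1} ∩ {b0,b2} ∩ {b0,b1,b4} = {b0}; idom=b0
  b6: preds {b0,b5}: {b0} ∩ {b0,b5} = {b0}; idom=b0
  b7: preds {b4,b6}: {b0,b1,b4} ∩ {b0,b6} = {b0}; idom=b0

Frontier:
  join b5 pred b1: b1 stop@b0
  join b5 pred b2: b2 stop@b0
  join b5 pred b4: b4→b1 stop@b0
  join b6 pred b0: · stop@b0
  join b6 pred b5: b5 stop@b0
  join b7 pred b4: b4→b1 stop@b0
  join b7 pred b6: b6 stop@b0
  DF(b0)=∅
  DF(b1)={b5,b7}
  DF(b2)={b5}
  DF(b3)=∅
  DF(b4)={b5,b7}
  DF(b5)={b6}
  DF(b6)={b7}
  DF(b7)=∅

φ for a: defs {b3,b4,b5}
  DF⁺ = {b5,b6,b7}

Answer: ["b5", "b6", "b7"]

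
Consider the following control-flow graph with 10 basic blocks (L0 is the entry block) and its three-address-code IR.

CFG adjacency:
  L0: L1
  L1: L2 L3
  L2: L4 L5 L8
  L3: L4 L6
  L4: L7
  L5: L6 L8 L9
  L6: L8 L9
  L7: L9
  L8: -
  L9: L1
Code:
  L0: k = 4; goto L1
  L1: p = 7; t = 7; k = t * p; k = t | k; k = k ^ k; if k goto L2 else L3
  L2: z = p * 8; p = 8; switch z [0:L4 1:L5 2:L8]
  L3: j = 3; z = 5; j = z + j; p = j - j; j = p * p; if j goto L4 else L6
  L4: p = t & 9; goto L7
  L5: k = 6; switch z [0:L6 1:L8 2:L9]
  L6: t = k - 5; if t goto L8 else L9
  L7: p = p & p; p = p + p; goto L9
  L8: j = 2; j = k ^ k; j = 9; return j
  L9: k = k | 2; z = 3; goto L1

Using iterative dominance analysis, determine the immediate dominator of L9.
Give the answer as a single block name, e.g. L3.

idom tree: L1←L0 L2←L1 L3←L1 L4←L1 L5←L2 L6←L1 L7←L4 L8←L1 L9←L1
Join-block Dom:
  L1: preds {L0,L9}: {L0} ∩ {L0,L1,L9} = {L0}; idom=L0
  L4: preds {L2,L3}: {L0,L1,L2} ∩ {L0,L1,L3} = {L0,L1}; idom=L1
  L6: preds {L3,L5}: {L0,L1,L3} ∩ {L0,L1,L2,L5} = {L0,L1}; idom=L1
  L8: preds {L2,L5,L6}: {L0,L1,L2} ∩ {L0,L1,L2,L5} ∩ {L0,L1,L6} = {L0,L1}; idom=L1
  L9: preds {L5,L6,L7}: {L0,L1,L2,L5} ∩ {L0,L1,L6} ∩ {L0,L1,L4,L7} = {L0,L1}; idom=L1

idom(L9) = L1

Answer: L1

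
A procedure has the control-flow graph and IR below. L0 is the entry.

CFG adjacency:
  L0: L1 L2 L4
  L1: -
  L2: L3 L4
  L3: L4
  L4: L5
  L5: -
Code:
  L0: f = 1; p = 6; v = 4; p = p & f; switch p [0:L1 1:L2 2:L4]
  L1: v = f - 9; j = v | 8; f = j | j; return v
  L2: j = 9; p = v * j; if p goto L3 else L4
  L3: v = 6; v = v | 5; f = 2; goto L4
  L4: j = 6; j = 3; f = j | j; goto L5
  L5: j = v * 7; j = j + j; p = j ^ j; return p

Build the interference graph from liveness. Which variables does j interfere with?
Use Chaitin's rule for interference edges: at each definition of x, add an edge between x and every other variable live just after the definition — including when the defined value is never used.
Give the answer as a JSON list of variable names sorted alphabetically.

Per-block:
  L0: def={f,p,v} ue=∅
  L1: def={f,j,v} ue={f}
  L2: def={j,p} ue={v}
  L3: def={f,v} ue=∅
  L4: def={f,j} ue=∅
  L5: def={j,p} ue={v}

Backward fixpoint:
  L0: in=∅ out={f,v}
  L1: in={f} out=∅
  L2: in={v} out={v}
  L3: in=∅ out={v}
  L4: in={v} out={v}
  L5: in={v} out=∅

Interference:
  f: {p,v}
  j: {v}
  p: {f,v}
  v: {f,j,p}

N(j) = ["v"]

Answer: ["v"]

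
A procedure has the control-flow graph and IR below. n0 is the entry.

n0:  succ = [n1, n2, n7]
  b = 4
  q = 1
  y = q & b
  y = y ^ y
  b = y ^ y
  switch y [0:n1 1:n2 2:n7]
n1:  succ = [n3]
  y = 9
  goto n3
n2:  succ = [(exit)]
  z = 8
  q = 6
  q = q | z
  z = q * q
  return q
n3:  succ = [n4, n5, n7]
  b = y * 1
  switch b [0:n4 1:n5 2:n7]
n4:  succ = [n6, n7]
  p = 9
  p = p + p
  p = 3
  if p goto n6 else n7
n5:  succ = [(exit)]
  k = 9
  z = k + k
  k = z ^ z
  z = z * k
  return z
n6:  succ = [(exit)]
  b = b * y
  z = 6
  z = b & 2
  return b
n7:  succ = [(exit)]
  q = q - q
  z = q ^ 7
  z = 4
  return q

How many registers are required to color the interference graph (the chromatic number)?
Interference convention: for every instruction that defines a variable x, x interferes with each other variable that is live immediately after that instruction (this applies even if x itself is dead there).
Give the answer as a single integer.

def/use:
  n0 def {b,q,y} use ∅
  n1 def {y} use ∅
  n2 def {q,z} use ∅
  n3 def {b} use {y}
  n4 def {p} use ∅
  n5 def {k,z} use ∅
  n6 def {b,z} use {b,y}
  n7 def {q,z} use {q}

Backward fixpoint:
  live n0: ∅→{q}
  live n1: {q}→{q,y}
  live n2: ∅→∅
  live n3: {q,y}→{b,q,y}
  live n4: {b,q,y}→{b,q,y}
  live n5: ∅→∅
  live n6: {b,y}→∅
  live n7: {q}→∅

Interfere edges:
  b — {p,q,y,z}
  k — {z}
  p — {b,q,y}
  q — {b,p,y,z}
  y — {b,p,q}
  z — {b,k,q}

Colouring:
  {b,p,q,y} pairwise interfere (4-clique) ⇒ χ ≥ 4
  assign b→c0 k→c0 p→c2 q→c1 y→c3 z→c2 — no edge inside a register ⇒ χ ≤ 4
  χ = 4

Answer: 4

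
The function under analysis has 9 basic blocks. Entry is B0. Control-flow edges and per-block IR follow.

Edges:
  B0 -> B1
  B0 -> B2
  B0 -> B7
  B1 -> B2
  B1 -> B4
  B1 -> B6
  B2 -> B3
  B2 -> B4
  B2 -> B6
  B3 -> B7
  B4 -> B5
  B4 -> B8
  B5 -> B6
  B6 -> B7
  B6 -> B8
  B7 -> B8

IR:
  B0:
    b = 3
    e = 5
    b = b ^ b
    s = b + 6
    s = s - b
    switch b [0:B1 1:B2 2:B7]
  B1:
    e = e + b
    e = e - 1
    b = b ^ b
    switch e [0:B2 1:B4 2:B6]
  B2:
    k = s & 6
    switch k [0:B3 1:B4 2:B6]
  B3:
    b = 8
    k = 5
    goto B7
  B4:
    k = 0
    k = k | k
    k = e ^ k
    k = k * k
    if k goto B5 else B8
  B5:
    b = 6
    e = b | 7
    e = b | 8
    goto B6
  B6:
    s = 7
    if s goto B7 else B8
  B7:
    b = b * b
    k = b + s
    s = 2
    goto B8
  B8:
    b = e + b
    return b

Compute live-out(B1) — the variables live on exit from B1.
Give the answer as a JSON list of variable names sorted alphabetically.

Answer: ["b", "e", "s"]

Analysis:
Block summaries:
  B0: {b,e,s} / ∅
  B1: {b,e} / {b,e}
  B2: {k} / {s}
  B3: {b,k} / ∅
  B4: {k} / {e}
  B5: {b,e} / ∅
  B6: {s} / ∅
  B7: {b,k,s} / {b,s}
  B8: {b} / {b,e}

Backward fixpoint:
  B0: in=∅ out={b,e,s}
  B1: in={b,e,s} out={b,e,s}
  B2: in={b,e,s} out={b,e,s}
  B3: in={e,s} out={b,e,s}
  B4: in={b,e} out={b,e}
  B5: in=∅ out={b,e}
  B6: in={b,e} out={b,e,s}
  B7: in={b,e,s} out={b,e}
  B8: in={b,e} out=∅

live-out(B1) = ["b", "e", "s"]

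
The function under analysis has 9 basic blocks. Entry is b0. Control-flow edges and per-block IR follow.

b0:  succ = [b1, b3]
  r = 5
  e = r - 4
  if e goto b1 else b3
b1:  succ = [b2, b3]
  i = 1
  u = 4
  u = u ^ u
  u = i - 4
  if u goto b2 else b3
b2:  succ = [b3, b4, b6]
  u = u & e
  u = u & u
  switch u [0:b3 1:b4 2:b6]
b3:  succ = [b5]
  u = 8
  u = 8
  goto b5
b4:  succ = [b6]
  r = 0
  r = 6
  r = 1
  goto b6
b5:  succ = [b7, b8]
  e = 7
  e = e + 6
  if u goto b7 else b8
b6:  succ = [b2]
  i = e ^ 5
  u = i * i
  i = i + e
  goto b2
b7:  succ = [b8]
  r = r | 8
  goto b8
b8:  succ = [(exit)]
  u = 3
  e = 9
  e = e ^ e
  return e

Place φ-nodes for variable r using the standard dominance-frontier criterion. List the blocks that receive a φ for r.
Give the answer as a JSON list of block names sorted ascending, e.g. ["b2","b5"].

Answer: ["b2", "b3", "b6", "b8"]

Working:
idom tree: b1←b0 b2←b1 b3←b0 b4←b2 b5←b3 b6←b2 b7←b5 b8←b5
Dom at joins:
  b2: preds {b1,b6}: {b0,b1} ∩ {b0,b1,b2,b6} = {b0,b1}; idom=b1
  b3: preds {b0,b1,b2}: {b0} ∩ {b0,b1} ∩ {b0,b1,b2} = {b0}; idom=b0
  b6: preds {b2,b4}: {b0,b1,b2} ∩ {b0,b1,b2,b4} = {b0,b1,b2}; idom=b2
  b8: preds {b5,b7}: {b0,b3,b5} ∩ {b0,b3,b5,b7} = {b0,b3,b5}; idom=b5

Frontier:
  join b2 pred b1: · stop@b1
  join b2 pred b6: b6→b2 stop@b1
  join b3 pred b0: · stop@b0
  join b3 pred b1: b1 stop@b0
  join b3 pred b2: b2→b1 stop@b0
  join b6 pred b2: · stop@b2
  join b6 pred b4: b4 stop@b2
  join b8 pred b5: · stop@b5
  join b8 pred b7: b7 stop@b5
  b0: DF=∅
  b1: DF={b3}
  b2: DF={b2,b3}
  b3: DF=∅
  b4: DF={b6}
  b5: DF=∅
  b6: DF={b2}
  b7: DF={b8}
  b8: DF=∅

φ for r: defs {b0,b4,b7}
  DF⁺ = {b2,b3,b6,b8}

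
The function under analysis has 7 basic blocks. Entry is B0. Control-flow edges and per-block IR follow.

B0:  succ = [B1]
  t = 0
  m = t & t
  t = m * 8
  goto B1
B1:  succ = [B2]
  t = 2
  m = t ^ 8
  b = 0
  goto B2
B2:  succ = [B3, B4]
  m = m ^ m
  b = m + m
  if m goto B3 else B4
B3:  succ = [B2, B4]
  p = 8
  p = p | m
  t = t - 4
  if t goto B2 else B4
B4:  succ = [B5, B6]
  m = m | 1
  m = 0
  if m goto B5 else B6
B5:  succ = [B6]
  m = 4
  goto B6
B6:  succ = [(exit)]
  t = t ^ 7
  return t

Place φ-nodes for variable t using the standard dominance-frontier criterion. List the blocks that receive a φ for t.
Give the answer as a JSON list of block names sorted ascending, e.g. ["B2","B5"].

Answer: ["B2", "B4"]

Analysis:
idom tree: B1←B0 B2←B1 B3←B2 B4←B2 B5←B4 B6←B4
Join-block Dom:
  B2: preds {B1,B3}: {B0,B1} ∩ {B0,B1,B2,B3} = {B0,B1}; idom=B1
  B4: preds {B2,B3}: {B0,B1,B2} ∩ {B0,B1,B2,B3} = {B0,B1,B2}; idom=B2
  B6: preds {B4,B5}: {B0,B1,B2,B4} ∩ {B0,B1,B2,B4,B5} = {B0,B1,B2,B4}; idom=B4

DF derivation:
  B2←B1: walk · to B1
  B2←B3: walk B3→B2 to B1
  B4←B2: walk · to B2
  B4←B3: walk B3 to B2
  B6←B4: walk · to B4
  B6←B5: walk B5 to B4
  B0: DF=∅
  B1: DF=∅
  B2: DF={B2}
  B3: DF={B2,B4}
  B4: DF=∅
  B5: DF={B6}
  B6: DF=∅

φ for t: defs {B0,B1,B3,B6}
  DF⁺ = {B2,B4}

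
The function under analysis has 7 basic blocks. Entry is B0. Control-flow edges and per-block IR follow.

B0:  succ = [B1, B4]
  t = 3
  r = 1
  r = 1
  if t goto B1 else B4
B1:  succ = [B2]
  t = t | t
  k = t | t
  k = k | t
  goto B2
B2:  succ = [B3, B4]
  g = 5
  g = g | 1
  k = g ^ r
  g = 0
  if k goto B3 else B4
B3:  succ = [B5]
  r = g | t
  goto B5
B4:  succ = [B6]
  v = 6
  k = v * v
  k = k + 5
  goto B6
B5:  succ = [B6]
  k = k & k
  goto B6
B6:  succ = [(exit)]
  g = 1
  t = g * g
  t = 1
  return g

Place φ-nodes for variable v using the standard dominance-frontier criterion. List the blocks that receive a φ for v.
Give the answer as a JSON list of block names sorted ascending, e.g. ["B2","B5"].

idom tree: B1←B0 B2←B1 B3←B2 B4←B0 B5←B3 B6←B0
Join-block Dom:
  B4: preds {B0,B2}: {B0} ∩ {B0,B1,B2} = {B0}; idom=B0
  B6: preds {B4,B5}: {B0,B4} ∩ {B0,B1,B2,B3,B5} = {B0}; idom=B0

DF walk-up:
  B4←B0: walk · to B0
  B4←B2: walk B2→B1 to B0
  B6←B4: walk B4 to B0
  B6←B5: walk B5→B3→B2→B1 to B0
  B0: DF=∅
  B1: DF={B4,B6}
  B2: DF={B4,B6}
  B3: DF={B6}
  B4: DF={B6}
  B5: DF={B6}
  B6: DF=∅

φ for v: defs {B4}
  DF⁺ = {B6}

Answer: ["B6"]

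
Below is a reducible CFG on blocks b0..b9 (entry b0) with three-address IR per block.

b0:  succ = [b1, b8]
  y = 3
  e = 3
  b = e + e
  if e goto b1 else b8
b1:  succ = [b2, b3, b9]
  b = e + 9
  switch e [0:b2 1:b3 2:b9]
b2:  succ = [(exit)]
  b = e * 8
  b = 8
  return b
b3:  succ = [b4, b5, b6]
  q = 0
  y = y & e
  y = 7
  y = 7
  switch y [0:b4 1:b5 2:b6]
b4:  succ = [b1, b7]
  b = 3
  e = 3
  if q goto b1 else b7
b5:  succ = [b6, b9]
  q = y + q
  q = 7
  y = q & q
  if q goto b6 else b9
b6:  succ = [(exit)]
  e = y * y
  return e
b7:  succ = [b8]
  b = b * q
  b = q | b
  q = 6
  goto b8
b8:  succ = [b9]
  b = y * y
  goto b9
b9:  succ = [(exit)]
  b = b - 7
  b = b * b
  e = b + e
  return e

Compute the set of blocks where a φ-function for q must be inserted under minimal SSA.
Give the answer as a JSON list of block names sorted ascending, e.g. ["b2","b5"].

idom tree: b1←b0 b2←b1 b3←b1 b4←b3 b5←b3 b6←b3 b7←b4 b8←b0 b9←b0
Dom∩ at merges:
  b1: preds {b0,b4}: {b0} ∩ {b0,b1,b3,b4} = {b0}; idom=b0
  b6: preds {b3,b5}: {b0,b1,b3} ∩ {b0,b1,b3,b5} = {b0,b1,b3}; idom=b3
  b8: preds {b0,b7}: {b0} ∩ {b0,b1,b3,b4,b7} = {b0}; idom=b0
  b9: preds {b1,b5,b8}: {b0,b1} ∩ {b0,b1,b3,b5} ∩ {b0,b8} = {b0}; idom=b0

Frontier:
  b1←b0: walk · to b0
  b1←b4: walk b4→b3→b1 to b0
  b6←b3: walk · to b3
  b6←b5: walk b5 to b3
  b8←b0: walk · to b0
  b8←b7: walk b7→b4→b3→b1 to b0
  b9←b1: walk b1 to b0
  b9←b5: walk b5→b3→b1 to b0
  b9←b8: walk b8 to b0
  b0: DF=∅
  b1: DF={b1,b8,b9}
  b2: DF=∅
  b3: DF={b1,b8,b9}
  b4: DF={b1,b8}
  b5: DF={b6,b9}
  b6: DF=∅
  b7: DF={b8}
  b8: DF={b9}
  b9: DF=∅

φ for q: defs {b3,b5,b7}
  DF⁺ = {b1,b6,b8,b9}

Answer: ["b1", "b6", "b8", "b9"]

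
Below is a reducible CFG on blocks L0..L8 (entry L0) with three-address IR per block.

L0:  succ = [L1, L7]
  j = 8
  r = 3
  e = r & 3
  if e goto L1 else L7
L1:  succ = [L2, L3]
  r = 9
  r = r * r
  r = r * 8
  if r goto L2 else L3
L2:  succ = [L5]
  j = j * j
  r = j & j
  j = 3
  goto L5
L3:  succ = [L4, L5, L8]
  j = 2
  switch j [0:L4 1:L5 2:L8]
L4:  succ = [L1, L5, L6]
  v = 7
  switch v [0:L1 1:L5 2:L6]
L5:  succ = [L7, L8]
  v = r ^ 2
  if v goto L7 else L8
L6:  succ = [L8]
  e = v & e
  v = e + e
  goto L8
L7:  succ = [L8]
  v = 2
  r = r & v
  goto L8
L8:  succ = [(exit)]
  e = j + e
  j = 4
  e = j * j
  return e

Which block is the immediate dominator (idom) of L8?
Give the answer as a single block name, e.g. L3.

idom tree: L1←L0 L2←L1 L3←L1 L4←L3 L5←L1 L6←L4 L7←L0 L8←L0
Join-block Dom:
  L1: preds {L0,L4}: {L0} ∩ {L0,L1,L3,L4} = {L0}; idom=L0
  L5: preds {L2,L3,L4}: {L0,L1,L2} ∩ {L0,L1,L3} ∩ {L0,L1,L3,L4} = {L0,L1}; idom=L1
  L7: preds {L0,L5}: {L0} ∩ {L0,L1,L5} = {L0}; idom=L0
  L8: preds {L3,L5,L6,L7}: {L0,L1,L3} ∩ {L0,L1,L5} ∩ {L0,L1,L3,L4,L6} ∩ {L0,L7} = {L0}; idom=L0

idom(L8) = L0

Answer: L0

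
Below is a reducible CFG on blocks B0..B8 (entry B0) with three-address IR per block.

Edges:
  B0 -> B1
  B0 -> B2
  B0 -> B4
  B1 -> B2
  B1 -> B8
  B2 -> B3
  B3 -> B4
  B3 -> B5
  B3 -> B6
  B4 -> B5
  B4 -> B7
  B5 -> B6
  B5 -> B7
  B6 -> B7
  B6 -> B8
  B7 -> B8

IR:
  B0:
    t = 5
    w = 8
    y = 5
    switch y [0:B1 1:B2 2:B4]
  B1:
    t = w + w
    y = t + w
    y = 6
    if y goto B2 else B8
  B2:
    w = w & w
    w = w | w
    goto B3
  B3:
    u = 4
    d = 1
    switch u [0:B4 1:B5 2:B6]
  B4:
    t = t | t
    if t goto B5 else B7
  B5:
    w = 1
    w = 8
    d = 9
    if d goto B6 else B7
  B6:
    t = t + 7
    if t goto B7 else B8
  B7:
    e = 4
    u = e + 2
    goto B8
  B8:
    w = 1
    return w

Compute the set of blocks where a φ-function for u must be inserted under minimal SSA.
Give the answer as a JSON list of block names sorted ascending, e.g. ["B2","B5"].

idom tree: B1←B0 B2←B0 B3←B2 B4←B0 B5←B0 B6←B0 B7←B0 B8←B0
Dom∩ at merges:
  B2: preds {B0,B1}: {B0} ∩ {B0,B1} = {B0}; idom=B0
  B4: preds {B0,B3}: {B0} ∩ {B0,B2,B3} = {B0}; idom=B0
  B5: preds {B3,B4}: {B0,B2,B3} ∩ {B0,B4} = {B0}; idom=B0
  B6: preds {B3,B5}: {B0,B2,B3} ∩ {B0,B5} = {B0}; idom=B0
  B7: preds {B4,B5,B6}: {B0,B4} ∩ {B0,B5} ∩ {B0,B6} = {B0}; idom=B0
  B8: preds {B1,B6,B7}: {B0,B1} ∩ {B0,B6} ∩ {B0,B7} = {B0}; idom=B0

Frontier:
  join B2 pred B0: · stop@B0
  join B2 pred B1: B1 stop@B0
  join B4 pred B0: · stop@B0
  join B4 pred B3: B3→B2 stop@B0
  join B5 pred B3: B3→B2 stop@B0
  join B5 pred B4: B4 stop@B0
  join B6 pred B3: B3→B2 stop@B0
  join B6 pred B5: B5 stop@B0
  join B7 pred B4: B4 stop@B0
  join B7 pred B5: B5 stop@B0
  join B7 pred B6: B6 stop@B0
  join B8 pred B1: B1 stop@B0
  join B8 pred B6: B6 stop@B0
  join B8 pred B7: B7 stop@B0
  B0: DF=∅
  B1: DF={B2,B8}
  B2: DF={B4,B5,B6}
  B3: DF={B4,B5,B6}
  B4: DF={B5,B7}
  B5: DF={B6,B7}
  B6: DF={B7,B8}
  B7: DF={B8}
  B8: DF=∅

φ for u: defs {B3,B7}
  DF⁺ = {B4,B5,B6,B7,B8}

Answer: ["B4", "B5", "B6", "B7", "B8"]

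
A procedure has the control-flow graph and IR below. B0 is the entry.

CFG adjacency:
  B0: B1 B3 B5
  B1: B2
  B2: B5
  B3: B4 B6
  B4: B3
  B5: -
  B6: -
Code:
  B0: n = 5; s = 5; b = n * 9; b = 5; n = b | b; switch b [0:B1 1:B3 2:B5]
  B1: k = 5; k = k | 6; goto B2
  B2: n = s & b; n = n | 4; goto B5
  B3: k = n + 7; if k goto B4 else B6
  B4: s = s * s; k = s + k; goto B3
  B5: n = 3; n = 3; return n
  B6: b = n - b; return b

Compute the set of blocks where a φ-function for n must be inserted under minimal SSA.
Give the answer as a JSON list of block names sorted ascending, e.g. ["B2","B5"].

Answer: ["B5"]

Derivation:
idom tree: B1←B0 B2←B1 B3←B0 B4←B3 B5←B0 B6←B3
Join-block Dom:
  B3: preds {B0,B4}: {B0} ∩ {B0,B3,B4} = {B0}; idom=B0
  B5: preds {B0,B2}: {B0} ∩ {B0,B1,B2} = {B0}; idom=B0

Frontier:
  join B3 pred B0: · stop@B0
  join B3 pred B4: B4→B3 stop@B0
  join B5 pred B0: · stop@B0
  join B5 pred B2: B2→B1 stop@B0
  DF(B0)=∅
  DF(B1)={B5}
  DF(B2)={B5}
  DF(B3)={B3}
  DF(B4)={B3}
  DF(B5)=∅
  DF(B6)=∅

φ for n: defs {B0,B2,B5}
  DF⁺ = {B5}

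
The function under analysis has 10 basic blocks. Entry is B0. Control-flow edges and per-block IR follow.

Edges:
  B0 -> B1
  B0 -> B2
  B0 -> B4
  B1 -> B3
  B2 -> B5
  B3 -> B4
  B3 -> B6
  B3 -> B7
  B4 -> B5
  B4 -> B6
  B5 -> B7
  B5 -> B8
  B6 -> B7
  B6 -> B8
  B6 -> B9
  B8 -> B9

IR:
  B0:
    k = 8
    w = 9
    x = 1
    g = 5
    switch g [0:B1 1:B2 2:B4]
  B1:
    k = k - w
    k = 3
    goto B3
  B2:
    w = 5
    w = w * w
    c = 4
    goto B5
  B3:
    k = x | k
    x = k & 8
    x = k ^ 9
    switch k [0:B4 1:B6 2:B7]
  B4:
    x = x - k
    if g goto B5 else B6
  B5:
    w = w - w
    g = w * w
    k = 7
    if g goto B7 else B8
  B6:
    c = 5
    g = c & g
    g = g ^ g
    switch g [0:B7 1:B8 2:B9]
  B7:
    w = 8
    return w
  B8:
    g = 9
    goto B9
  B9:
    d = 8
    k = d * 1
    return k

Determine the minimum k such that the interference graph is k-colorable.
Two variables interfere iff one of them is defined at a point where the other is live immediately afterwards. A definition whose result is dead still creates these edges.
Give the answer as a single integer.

Per-block:
  B0 def {g,k,w,x} use ∅
  B1 def {k} use {k,w}
  B2 def {c,w} use ∅
  B3 def {k,x} use {k,x}
  B4 def {x} use {g,k,x}
  B5 def {g,k,w} use {w}
  B6 def {c,g} use {g}
  B7 def {w} use ∅
  B8 def {g} use ∅
  B9 def {d,k} use ∅

Liveness:
  B0: in=∅ out={g,k,w,x}
  B1: in={g,k,w,x} out={g,k,w,x}
  B2: in=∅ out={w}
  B3: in={g,k,w,x} out={g,k,w,x}
  B4: in={g,k,w,x} out={g,w}
  B5: in={w} out=∅
  B6: in={g} out=∅
  B7: in=∅ out=∅
  B8: in=∅ out=∅
  B9: in=∅ out=∅

Conflict graph:
  c↔{g,w}
  d↔∅
  g↔{c,k,w,x}
  k↔{g,w,x}
  w↔{c,g,k,x}
  x↔{g,k,w}

Colouring:
  {g,k,w,x} pairwise interfere (4-clique) ⇒ χ ≥ 4
  assign c→R2 d→R0 g→R0 k→R2 w→R1 x→R3 — no edge inside a register ⇒ χ ≤ 4
  χ = 4

Answer: 4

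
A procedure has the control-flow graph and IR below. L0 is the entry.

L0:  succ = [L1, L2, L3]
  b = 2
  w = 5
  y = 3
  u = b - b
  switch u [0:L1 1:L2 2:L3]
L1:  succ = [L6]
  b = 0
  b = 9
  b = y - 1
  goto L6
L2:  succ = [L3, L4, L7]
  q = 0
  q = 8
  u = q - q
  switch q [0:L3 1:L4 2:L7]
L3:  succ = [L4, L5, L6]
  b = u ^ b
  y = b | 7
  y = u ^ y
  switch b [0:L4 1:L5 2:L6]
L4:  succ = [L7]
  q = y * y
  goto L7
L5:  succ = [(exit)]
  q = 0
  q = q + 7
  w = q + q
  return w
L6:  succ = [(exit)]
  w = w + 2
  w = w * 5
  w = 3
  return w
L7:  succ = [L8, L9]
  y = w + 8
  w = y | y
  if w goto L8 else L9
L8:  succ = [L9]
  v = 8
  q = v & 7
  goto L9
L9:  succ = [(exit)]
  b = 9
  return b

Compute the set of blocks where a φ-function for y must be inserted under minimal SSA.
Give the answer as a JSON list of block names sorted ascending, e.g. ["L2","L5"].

idom tree: L1←L0 L2←L0 L3←L0 L4←L0 L5←L3 L6←L0 L7←L0 L8←L7 L9←L7
Join-block Dom:
  L3: preds {L0,L2}: {L0} ∩ {L0,L2} = {L0}; idom=L0
  L4: preds {L2,L3}: {L0,L2} ∩ {L0,L3} = {L0}; idom=L0
  L6: preds {L1,L3}: {L0,L1} ∩ {L0,L3} = {L0}; idom=L0
  L7: preds {L2,L4}: {L0,L2} ∩ {L0,L4} = {L0}; idom=L0
  L9: preds {L7,L8}: {L0,L7} ∩ {L0,L7,L8} = {L0,L7}; idom=L7

DF derivation:
  join L3 pred L0: · stop@L0
  join L3 pred L2: L2 stop@L0
  join L4 pred L2: L2 stop@L0
  join L4 pred L3: L3 stop@L0
  join L6 pred L1: L1 stop@L0
  join L6 pred L3: L3 stop@L0
  join L7 pred L2: L2 stop@L0
  join L7 pred L4: L4 stop@L0
  join L9 pred L7: · stop@L7
  join L9 pred L8: L8 stop@L7
  L0: DF=∅
  L1: DF={L6}
  L2: DF={L3,L4,L7}
  L3: DF={L4,L6}
  L4: DF={L7}
  L5: DF=∅
  L6: DF=∅
  L7: DF=∅
  L8: DF={L9}
  L9: DF=∅

φ for y: defs {L0,L3,L7}
  DF⁺ = {L4,L6,L7}

Answer: ["L4", "L6", "L7"]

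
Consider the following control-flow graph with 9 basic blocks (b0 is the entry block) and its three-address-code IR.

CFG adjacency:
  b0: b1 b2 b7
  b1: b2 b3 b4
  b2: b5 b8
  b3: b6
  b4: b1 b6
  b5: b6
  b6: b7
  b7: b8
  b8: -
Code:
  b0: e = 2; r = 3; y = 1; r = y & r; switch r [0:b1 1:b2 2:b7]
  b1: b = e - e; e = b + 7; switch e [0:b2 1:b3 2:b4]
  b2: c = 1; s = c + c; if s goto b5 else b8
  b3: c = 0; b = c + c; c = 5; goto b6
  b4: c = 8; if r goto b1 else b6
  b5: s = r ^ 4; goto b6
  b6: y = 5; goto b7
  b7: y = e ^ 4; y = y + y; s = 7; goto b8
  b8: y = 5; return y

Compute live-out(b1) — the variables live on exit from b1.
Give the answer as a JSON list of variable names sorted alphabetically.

Answer: ["e", "r"]

Analysis:
Block summaries:
  b0 def {e,r,y} use ∅
  b1 def {b,e} use {e}
  b2 def {c,s} use ∅
  b3 def {b,c} use ∅
  b4 def {c} use {r}
  b5 def {s} use {r}
  b6 def {y} use ∅
  b7 def {s,y} use {e}
  b8 def {y} use ∅

Liveness:
  b0 li=∅ lo={e,r}
  b1 li={e,r} lo={e,r}
  b2 li={e,r} lo={e,r}
  b3 li={e} lo={e}
  b4 li={e,r} lo={e,r}
  b5 li={e,r} lo={e}
  b6 li={e} lo={e}
  b7 li={e} lo=∅
  b8 li=∅ lo=∅

live-out(b1) = ["e", "r"]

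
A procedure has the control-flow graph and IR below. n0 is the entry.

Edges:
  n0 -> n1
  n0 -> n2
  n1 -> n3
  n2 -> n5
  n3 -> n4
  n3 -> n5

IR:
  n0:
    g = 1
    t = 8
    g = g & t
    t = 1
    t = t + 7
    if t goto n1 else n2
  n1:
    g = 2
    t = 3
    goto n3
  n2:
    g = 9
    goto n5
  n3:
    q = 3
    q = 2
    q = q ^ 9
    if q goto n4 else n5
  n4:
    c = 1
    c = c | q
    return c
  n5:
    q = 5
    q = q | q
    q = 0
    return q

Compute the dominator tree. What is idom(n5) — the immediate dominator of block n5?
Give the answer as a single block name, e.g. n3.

idom tree: n1←n0 n2←n0 n3←n1 n4←n3 n5←n0
Join-block Dom:
  n5: preds {n2,n3}: {n0,n2} ∩ {n0,n1,n3} = {n0}; idom=n0

idom(n5) = n0

Answer: n0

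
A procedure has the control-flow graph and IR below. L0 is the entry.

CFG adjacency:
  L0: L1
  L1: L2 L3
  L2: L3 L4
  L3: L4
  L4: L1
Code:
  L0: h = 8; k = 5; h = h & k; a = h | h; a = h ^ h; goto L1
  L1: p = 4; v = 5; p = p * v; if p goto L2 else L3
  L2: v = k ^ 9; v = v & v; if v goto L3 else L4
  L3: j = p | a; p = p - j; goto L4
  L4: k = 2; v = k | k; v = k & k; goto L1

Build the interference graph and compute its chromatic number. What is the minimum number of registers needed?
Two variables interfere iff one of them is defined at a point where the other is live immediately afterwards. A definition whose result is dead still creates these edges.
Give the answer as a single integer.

Answer: 4

Working:
Per-block:
  L0: def={a,h,k} ue=∅
  L1: def={p,v} ue=∅
  L2: def={v} ue={k}
  L3: def={j,p} ue={a,p}
  L4: def={k,v} ue=∅

Liveness:
  live L0: ∅→{a,k}
  live L1: {a,k}→{a,k,p}
  live L2: {a,k,p}→{a,p}
  live L3: {a,p}→{a}
  live L4: {a}→{a,k}

Interfere edges:
  a: {h,j,k,p,v}
  h: {a,k}
  j: {a,p}
  k: {a,h,p,v}
  p: {a,j,k,v}
  v: {a,k,p}

Colouring:
  lower bound: {a,k,p,v} mutually conflict ⇒ χ ≥ 4
  assign a→R0 h→R2 j→R1 k→R1 p→R2 v→R3 — no edge inside a register ⇒ χ ≤ 4
  χ = 4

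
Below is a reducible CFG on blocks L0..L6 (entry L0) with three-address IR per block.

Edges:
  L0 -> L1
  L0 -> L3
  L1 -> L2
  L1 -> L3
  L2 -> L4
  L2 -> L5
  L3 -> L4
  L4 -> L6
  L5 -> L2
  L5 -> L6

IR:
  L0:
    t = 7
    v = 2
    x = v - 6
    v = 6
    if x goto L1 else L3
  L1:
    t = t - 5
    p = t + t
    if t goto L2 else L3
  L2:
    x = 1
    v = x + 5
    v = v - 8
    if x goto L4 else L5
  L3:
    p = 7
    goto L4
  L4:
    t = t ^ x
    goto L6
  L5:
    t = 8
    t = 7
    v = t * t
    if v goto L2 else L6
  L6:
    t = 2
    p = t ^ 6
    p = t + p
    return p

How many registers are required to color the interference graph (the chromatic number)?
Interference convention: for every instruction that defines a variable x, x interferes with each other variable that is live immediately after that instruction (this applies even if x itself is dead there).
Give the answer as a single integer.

Answer: 3

Derivation:
def/use:
  L0: {t,v,x} / ∅
  L1: {p,t} / {t}
  L2: {v,x} / ∅
  L3: {p} / ∅
  L4: {t} / {t,x}
  L5: {t,v} / ∅
  L6: {p,t} / ∅

Backward fixpoint:
  L0: in=∅ out={t,x}
  L1: in={t,x} out={t,x}
  L2: in={t} out={t,x}
  L3: in={t,x} out={t,x}
  L4: in={t,x} out=∅
  L5: in=∅ out={t}
  L6: in=∅ out=∅

Interference:
  p — {t,x}
  t — {p,v,x}
  v — {t,x}
  x — {p,t,v}

Chromatic number:
  lower bound: {p,t,x} mutually conflict ⇒ χ ≥ 3
  assign p→r2 t→r0 v→r2 x→r1 — no edge inside a register ⇒ χ ≤ 3
  χ = 3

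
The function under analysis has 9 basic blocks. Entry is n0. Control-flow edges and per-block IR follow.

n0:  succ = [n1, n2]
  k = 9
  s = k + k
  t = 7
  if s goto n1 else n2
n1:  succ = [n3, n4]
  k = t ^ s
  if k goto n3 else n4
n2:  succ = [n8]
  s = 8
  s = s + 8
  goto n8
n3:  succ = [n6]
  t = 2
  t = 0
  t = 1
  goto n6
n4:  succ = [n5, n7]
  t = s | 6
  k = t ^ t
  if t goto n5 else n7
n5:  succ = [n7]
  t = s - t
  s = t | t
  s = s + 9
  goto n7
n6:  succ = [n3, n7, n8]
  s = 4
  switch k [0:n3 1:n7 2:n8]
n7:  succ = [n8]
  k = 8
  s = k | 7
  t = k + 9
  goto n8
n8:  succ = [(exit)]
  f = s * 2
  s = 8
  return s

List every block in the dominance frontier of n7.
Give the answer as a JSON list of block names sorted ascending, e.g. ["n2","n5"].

idom tree: n1←n0 n2←n0 n3←n1 n4←n1 n5←n4 n6←n3 n7←n1 n8←n0
Dom at joins:
  n3: preds {n1,n6}: {n0,n1} ∩ {n0,n1,n3,n6} = {n0,n1}; idom=n1
  n7: preds {n4,n5,n6}: {n0,n1,n4} ∩ {n0,n1,n4,n5} ∩ {n0,n1,n3,n6} = {n0,n1}; idom=n1
  n8: preds {n2,n6,n7}: {n0,n2} ∩ {n0,n1,n3,n6} ∩ {n0,n1,n7} = {n0}; idom=n0

Frontier:
  n3←n1: walk · to n1
  n3←n6: walk n6→n3 to n1
  n7←n4: walk n4 to n1
  n7←n5: walk n5→n4 to n1
  n7←n6: walk n6→n3 to n1
  n8←n2: walk n2 to n0
  n8←n6: walk n6→n3→n1 to n0
  n8←n7: walk n7→n1 to n0
  n0 → ∅
  n1 → {n8}
  n2 → {n8}
  n3 → {n3,n7,n8}
  n4 → {n7}
  n5 → {n7}
  n6 → {n3,n7,n8}
  n7 → {n8}
  n8 → ∅

DF(n7) = ["n8"]

Answer: ["n8"]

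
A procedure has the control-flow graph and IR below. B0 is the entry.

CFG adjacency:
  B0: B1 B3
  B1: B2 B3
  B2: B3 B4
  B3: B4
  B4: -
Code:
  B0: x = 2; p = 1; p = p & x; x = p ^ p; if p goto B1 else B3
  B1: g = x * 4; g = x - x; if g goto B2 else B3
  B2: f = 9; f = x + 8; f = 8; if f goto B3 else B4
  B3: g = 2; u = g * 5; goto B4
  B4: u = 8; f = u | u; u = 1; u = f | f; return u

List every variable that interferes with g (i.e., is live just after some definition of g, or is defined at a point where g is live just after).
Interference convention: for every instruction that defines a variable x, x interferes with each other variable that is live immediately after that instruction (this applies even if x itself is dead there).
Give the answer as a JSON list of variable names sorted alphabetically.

Answer: ["x"]

Working:
def/use:
  B0: {p,x} / ∅
  B1: {g} / {x}
  B2: {f} / {x}
  B3: {g,u} / ∅
  B4: {f,u} / ∅

Live sets:
  B0: in=∅ out={x}
  B1: in={x} out={x}
  B2: in={x} out=∅
  B3: in=∅ out=∅
  B4: in=∅ out=∅

Interference:
  f↔{u,x}
  g↔{x}
  p↔{x}
  u↔{f}
  x↔{f,g,p}

N(g) = ["x"]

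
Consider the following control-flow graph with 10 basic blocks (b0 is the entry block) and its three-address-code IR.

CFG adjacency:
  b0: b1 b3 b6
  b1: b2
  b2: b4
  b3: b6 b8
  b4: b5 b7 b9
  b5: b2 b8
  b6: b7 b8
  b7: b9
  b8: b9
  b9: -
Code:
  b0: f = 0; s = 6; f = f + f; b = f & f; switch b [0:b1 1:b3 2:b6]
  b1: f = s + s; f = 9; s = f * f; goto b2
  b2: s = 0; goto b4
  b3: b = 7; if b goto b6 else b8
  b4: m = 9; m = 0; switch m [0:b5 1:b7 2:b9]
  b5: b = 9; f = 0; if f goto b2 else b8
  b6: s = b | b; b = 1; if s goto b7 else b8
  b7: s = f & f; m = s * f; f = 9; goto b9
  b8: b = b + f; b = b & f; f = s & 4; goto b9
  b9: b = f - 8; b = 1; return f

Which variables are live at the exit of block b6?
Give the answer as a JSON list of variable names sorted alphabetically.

Answer: ["b", "f", "s"]

Analysis:
Block summaries:
  b0: {b,f,s} / ∅
  b1: {f,s} / {s}
  b2: {s} / ∅
  b3: {b} / ∅
  b4: {m} / ∅
  b5: {b,f} / ∅
  b6: {b,s} / {b}
  b7: {f,m,s} / {f}
  b8: {b,f} / {b,f,s}
  b9: {b} / {f}

Live sets:
  b0: in=∅ out={b,f,s}
  b1: in={s} out={f}
  b2: in={f} out={f,s}
  b3: in={f,s} out={b,f,s}
  b4: in={f,s} out={f,s}
  b5: in={s} out={b,f,s}
  b6: in={b,f} out={b,f,s}
  b7: in={f} out={f}
  b8: in={b,f,s} out={f}
  b9: in={f} out=∅

live-out(b6) = ["b", "f", "s"]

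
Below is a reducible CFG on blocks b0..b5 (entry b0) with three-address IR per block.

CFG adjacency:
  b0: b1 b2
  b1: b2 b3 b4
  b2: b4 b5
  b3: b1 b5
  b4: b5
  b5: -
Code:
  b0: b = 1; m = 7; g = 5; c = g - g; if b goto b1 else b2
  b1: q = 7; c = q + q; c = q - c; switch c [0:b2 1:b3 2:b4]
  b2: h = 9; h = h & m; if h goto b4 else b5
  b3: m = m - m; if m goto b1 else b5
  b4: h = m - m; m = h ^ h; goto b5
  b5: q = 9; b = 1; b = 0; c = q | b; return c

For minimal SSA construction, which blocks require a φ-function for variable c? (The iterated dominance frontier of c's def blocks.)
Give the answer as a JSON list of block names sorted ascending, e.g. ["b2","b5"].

idom tree: b1←b0 b2←b0 b3←b1 b4←b0 b5←b0
Join-block Dom:
  b1: preds {b0,b3}: {b0} ∩ {b0,b1,b3} = {b0}; idom=b0
  b2: preds {b0,b1}: {b0} ∩ {b0,b1} = {b0}; idom=b0
  b4: preds {b1,b2}: {b0,b1} ∩ {b0,b2} = {b0}; idom=b0
  b5: preds {b2,b3,b4}: {b0,b2} ∩ {b0,b1,b3} ∩ {b0,b4} = {b0}; idom=b0

DF walk-up:
  b1←b0: walk · to b0
  b1←b3: walk b3→b1 to b0
  b2←b0: walk · to b0
  b2←b1: walk b1 to b0
  b4←b1: walk b1 to b0
  b4←b2: walk b2 to b0
  b5←b2: walk b2 to b0
  b5←b3: walk b3→b1 to b0
  b5←b4: walk b4 to b0
  b0: DF=∅
  b1: DF={b1,b2,b4,b5}
  b2: DF={b4,b5}
  b3: DF={b1,b5}
  b4: DF={b5}
  b5: DF=∅

φ for c: defs {b0,b1,b5}
  DF⁺ = {b1,b2,b4,b5}

Answer: ["b1", "b2", "b4", "b5"]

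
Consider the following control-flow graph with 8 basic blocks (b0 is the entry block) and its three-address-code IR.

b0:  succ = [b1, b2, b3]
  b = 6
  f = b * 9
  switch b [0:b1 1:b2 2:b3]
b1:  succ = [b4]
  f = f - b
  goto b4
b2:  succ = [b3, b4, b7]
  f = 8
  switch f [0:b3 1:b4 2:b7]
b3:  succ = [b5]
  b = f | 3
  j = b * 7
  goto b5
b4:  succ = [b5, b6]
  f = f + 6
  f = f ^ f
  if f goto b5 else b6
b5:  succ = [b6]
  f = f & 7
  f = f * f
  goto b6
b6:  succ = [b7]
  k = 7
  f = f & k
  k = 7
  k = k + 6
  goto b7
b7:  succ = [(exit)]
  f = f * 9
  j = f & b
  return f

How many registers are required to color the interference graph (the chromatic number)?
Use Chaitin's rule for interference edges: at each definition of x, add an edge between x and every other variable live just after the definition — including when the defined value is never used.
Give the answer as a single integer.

Answer: 3

Working:
Block summaries:
  b0: def={b,f} ue=∅
  b1: def={f} ue={b,f}
  b2: def={f} ue=∅
  b3: def={b,j} ue={f}
  b4: def={f} ue={f}
  b5: def={f} ue={f}
  b6: def={f,k} ue={f}
  b7: def={f,j} ue={b,f}

Live sets:
  b0: in=∅ out={b,f}
  b1: in={b,f} out={b,f}
  b2: in={b} out={b,f}
  b3: in={f} out={b,f}
  b4: in={b,f} out={b,f}
  b5: in={b,f} out={b,f}
  b6: in={b,f} out={b,f}
  b7: in={b,f} out=∅

Interfere edges:
  b — {f,j,k}
  f — {b,j,k}
  j — {b,f}
  k — {b,f}

Colouring:
  lower bound: {b,f,j} mutually conflict ⇒ χ ≥ 3
  assign b→R0 f→R1 j→R2 k→R2 — no edge inside a register ⇒ χ ≤ 3
  χ = 3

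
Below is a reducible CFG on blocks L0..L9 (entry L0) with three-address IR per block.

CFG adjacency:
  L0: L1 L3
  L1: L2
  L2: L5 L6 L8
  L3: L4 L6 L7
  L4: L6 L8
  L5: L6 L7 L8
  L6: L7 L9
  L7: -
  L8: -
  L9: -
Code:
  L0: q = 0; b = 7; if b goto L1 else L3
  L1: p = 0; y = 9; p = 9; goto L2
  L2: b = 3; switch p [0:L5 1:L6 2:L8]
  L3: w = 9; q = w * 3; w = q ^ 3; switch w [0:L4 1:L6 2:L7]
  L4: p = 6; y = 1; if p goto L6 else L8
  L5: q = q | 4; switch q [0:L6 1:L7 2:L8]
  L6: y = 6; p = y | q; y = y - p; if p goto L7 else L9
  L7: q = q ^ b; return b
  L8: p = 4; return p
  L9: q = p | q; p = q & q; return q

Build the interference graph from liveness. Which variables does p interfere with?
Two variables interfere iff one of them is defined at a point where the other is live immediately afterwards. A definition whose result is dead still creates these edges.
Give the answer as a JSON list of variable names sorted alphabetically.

Block summaries:
  L0: {b,q} / ∅
  L1: {p,y} / ∅
  L2: {b} / {p}
  L3: {q,w} / ∅
  L4: {p,y} / ∅
  L5: {q} / {q}
  L6: {p,y} / {q}
  L7: {q} / {b,q}
  L8: {p} / ∅
  L9: {p,q} / {p,q}

Live sets:
  L0: in=∅ out={b,q}
  L1: in={q} out={p,q}
  L2: in={p,q} out={b,q}
  L3: in={b} out={b,q}
  L4: in={b,q} out={b,q}
  L5: in={b,q} out={b,q}
  L6: in={b,q} out={b,p,q}
  L7: in={b,q} out=∅
  L8: in=∅ out=∅
  L9: in={p,q} out=∅

Interfere edges:
  b — {p,q,w,y}
  p — {b,q,y}
  q — {b,p,w,y}
  w — {b,q}
  y — {b,p,q}

N(p) = ["b", "q", "y"]

Answer: ["b", "q", "y"]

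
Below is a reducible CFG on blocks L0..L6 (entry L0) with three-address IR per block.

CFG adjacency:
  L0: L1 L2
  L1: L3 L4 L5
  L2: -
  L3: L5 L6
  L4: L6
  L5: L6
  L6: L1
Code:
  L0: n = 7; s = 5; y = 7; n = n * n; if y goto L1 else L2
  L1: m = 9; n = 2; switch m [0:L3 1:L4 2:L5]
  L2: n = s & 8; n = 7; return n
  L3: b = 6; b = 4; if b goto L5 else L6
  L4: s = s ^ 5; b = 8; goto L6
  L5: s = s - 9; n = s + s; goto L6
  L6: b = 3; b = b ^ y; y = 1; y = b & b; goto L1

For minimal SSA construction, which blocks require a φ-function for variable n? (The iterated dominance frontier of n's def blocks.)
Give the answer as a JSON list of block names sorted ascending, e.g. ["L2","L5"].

Answer: ["L1", "L6"]

Analysis:
idom tree: L1←L0 L2←L0 L3←L1 L4←L1 L5←L1 L6←L1
Dom∩ at merges:
  L1: preds {L0,L6}: {L0} ∩ {L0,L1,L6} = {L0}; idom=L0
  L5: preds {L1,L3}: {L0,L1} ∩ {L0,L1,L3} = {L0,L1}; idom=L1
  L6: preds {L3,L4,L5}: {L0,L1,L3} ∩ {L0,L1,L4} ∩ {L0,L1,L5} = {L0,L1}; idom=L1

DF walk-up:
  L1←L0: walk · to L0
  L1←L6: walk L6→L1 to L0
  L5←L1: walk · to L1
  L5←L3: walk L3 to L1
  L6←L3: walk L3 to L1
  L6←L4: walk L4 to L1
  L6←L5: walk L5 to L1
  L0: DF=∅
  L1: DF={L1}
  L2: DF=∅
  L3: DF={L5,L6}
  L4: DF={L6}
  L5: DF={L6}
  L6: DF={L1}

φ for n: defs {L0,L1,L2,L5}
  DF⁺ = {L1,L6}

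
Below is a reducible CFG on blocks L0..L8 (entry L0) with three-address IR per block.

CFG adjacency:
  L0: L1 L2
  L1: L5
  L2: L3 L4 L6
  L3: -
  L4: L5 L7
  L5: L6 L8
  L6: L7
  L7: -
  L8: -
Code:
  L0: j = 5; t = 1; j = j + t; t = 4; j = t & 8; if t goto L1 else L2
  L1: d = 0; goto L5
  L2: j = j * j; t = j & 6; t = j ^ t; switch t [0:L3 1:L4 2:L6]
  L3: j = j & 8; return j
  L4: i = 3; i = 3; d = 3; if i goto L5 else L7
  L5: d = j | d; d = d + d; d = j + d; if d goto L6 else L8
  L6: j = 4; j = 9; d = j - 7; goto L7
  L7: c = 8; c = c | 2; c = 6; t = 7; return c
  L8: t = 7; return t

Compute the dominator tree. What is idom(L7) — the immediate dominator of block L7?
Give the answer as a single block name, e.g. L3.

idom tree: L1←L0 L2←L0 L3←L2 L4←L2 L5←L0 L6←L0 L7←L0 L8←L5
Dom at joins:
  L5: preds {L1,L4}: {L0,L1} ∩ {L0,L2,L4} = {L0}; idom=L0
  L6: preds {L2,L5}: {L0,L2} ∩ {L0,L5} = {L0}; idom=L0
  L7: preds {L4,L6}: {L0,L2,L4} ∩ {L0,L6} = {L0}; idom=L0

idom(L7) = L0

Answer: L0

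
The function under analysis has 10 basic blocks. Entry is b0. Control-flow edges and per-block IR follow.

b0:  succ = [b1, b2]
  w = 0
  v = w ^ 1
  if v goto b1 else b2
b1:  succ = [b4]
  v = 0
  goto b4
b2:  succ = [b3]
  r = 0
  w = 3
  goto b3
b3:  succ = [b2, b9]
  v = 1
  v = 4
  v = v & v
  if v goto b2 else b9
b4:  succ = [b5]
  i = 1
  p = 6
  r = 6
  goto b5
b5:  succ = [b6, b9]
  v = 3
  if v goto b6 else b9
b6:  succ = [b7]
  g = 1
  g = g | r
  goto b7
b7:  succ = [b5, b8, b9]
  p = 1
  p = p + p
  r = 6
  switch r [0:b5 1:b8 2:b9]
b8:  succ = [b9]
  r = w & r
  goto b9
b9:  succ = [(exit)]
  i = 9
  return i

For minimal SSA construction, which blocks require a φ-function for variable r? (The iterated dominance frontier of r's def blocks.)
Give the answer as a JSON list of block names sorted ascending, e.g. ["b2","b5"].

idom tree: b1←b0 b2←b0 b3←b2 b4←b1 b5←b4 b6←b5 b7←b6 b8←b7 b9←b0
Join-block Dom:
  b2: preds {b0,b3}: {b0} ∩ {b0,b2,b3} = {b0}; idom=b0
  b5: preds {b4,b7}: {b0,b1,b4} ∩ {b0,b1,b4,b5,b6,b7} = {b0,b1,b4}; idom=b4
  b9: preds {b3,b5,b7,b8}: {b0,b2,b3} ∩ {b0,b1,b4,b5} ∩ {b0,b1,b4,b5,b6,b7} ∩ {b0,b1,b4,b5,b6,b7,b8} = {b0}; idom=b0

DF derivation:
  join b2 pred b0: · stop@b0
  join b2 pred b3: b3→b2 stop@b0
  join b5 pred b4: · stop@b4
  join b5 pred b7: b7→b6→b5 stop@b4
  join b9 pred b3: b3→b2 stop@b0
  join b9 pred b5: b5→b4→b1 stop@b0
  join b9 pred b7: b7→b6→b5→b4→b1 stop@b0
  join b9 pred b8: b8→b7→b6→b5→b4→b1 stop@b0
  b0 → ∅
  b1 → {b9}
  b2 → {b2,b9}
  b3 → {b2,b9}
  b4 → {b9}
  b5 → {b5,b9}
  b6 → {b5,b9}
  b7 → {b5,b9}
  b8 → {b9}
  b9 → ∅

φ for r: defs {b2,b4,b7,b8}
  DF⁺ = {b2,b5,b9}

Answer: ["b2", "b5", "b9"]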